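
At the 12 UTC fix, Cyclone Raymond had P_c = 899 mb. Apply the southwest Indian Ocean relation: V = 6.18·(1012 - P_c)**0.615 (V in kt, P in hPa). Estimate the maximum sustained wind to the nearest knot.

ΔP = 1012 − 899 = 113 mb.
113^0.615 ≈ 18.308.
V ≈ 6.18 × 18.308 ≈ 113.1 kt.

113 kt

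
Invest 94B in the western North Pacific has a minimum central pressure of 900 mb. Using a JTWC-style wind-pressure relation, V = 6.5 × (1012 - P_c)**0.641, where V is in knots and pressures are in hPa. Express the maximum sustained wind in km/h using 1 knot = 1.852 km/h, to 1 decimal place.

ΔP = 1012 − 900 = 112 mb.
V ≈ 6.5 × 112^0.641 = 6.5 × 20.585 ≈ 133.802 kt.
133.802 × 1.852 ≈ 247.80 km/h → 247.8 km/h.

247.8 km/h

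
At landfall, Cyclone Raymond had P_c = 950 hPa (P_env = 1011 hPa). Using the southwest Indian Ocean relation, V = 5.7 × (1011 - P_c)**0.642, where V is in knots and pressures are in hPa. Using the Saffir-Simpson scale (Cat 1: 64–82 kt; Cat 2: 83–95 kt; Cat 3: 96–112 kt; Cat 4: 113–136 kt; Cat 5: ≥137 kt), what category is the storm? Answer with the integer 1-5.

ΔP = 1011 − 950 = 61 hPa.
V ≈ 5.7 × 61^0.642 = 5.7 × 14.00 ≈ 80 kt.
80 kt falls in the Category 1 band.

1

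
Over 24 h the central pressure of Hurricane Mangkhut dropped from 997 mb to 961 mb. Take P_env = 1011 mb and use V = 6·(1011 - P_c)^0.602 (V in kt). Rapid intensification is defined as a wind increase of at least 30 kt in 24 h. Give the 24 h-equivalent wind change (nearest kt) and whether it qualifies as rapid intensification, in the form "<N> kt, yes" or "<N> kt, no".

V₁: ΔP = 14, V ≈ 6 × 14^0.602 ≈ 29.38 kt.
V₂: ΔP = 50, V ≈ 6 × 50^0.602 ≈ 63.23 kt.
ΔV over 24 h = 33.85 kt → 24 h equivalent = 33.85 × 24/24 ≈ 33.85 kt.
34 kt ≥ 30 kt ⇒ rapid intensification.

34 kt, yes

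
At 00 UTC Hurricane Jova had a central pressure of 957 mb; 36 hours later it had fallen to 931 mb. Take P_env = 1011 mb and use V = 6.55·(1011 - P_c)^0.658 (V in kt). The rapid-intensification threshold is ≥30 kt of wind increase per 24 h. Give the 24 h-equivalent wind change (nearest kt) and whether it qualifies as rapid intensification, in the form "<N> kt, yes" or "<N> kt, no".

V₁: ΔP = 54, V ≈ 6.55 × 54^0.658 ≈ 90.40 kt.
V₂: ΔP = 80, V ≈ 6.55 × 80^0.658 ≈ 117.08 kt.
ΔV over 36 h = 26.68 kt → 24 h equivalent = 26.68 × 24/36 ≈ 17.79 kt.
18 kt < 30 kt ⇒ not rapid intensification.

18 kt, no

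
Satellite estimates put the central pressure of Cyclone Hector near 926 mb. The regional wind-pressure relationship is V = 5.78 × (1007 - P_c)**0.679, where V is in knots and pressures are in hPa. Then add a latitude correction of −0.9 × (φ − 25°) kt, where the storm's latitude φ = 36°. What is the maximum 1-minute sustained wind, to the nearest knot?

ΔP = 1007 − 926 = 81 mb.
81^0.679 ≈ 19.763.
V ≈ 5.78 × 19.763 ≈ 114.2 kt.
Latitude correction: −0.9 × (36 − 25) = -9.9 kt.
Corrected V ≈ 104.3 kt → 104 kt.

104 kt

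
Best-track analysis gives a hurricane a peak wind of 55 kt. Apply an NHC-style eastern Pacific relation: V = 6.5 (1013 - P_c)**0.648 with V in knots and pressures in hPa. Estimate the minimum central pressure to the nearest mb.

986 mb

ΔP = (V / 6.5)^(1/0.648) = (55/6.5)^1.543.
55/6.5 = 8.462; 8.462^1.543 ≈ 26.99 mb.
P_c = 1013 − 26.99 = 986.01 ≈ 986 mb.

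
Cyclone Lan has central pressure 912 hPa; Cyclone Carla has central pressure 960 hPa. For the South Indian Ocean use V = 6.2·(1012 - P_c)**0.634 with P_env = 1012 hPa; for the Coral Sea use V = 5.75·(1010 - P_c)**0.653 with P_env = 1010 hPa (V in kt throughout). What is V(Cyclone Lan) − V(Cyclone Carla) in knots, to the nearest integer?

41 kt

Cyclone Lan: ΔP = 100; V ≈ 6.2 × 100^0.634 ≈ 114.92 kt.
Cyclone Carla: ΔP = 50; V ≈ 5.75 × 50^0.653 ≈ 73.98 kt.
Difference ≈ 114.92 − 73.98 = 40.94 → 41 kt.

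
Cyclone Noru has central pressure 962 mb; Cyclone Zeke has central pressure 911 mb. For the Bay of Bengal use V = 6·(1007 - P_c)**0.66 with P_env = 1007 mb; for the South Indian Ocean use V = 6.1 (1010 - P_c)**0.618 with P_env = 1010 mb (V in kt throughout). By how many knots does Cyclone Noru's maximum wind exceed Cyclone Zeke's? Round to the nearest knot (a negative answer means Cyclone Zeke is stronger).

Cyclone Noru: ΔP = 45; V ≈ 6 × 45^0.66 ≈ 74.01 kt.
Cyclone Zeke: ΔP = 99; V ≈ 6.1 × 99^0.618 ≈ 104.38 kt.
Difference ≈ 74.01 − 104.38 = -30.37 → -30 kt.

-30 kt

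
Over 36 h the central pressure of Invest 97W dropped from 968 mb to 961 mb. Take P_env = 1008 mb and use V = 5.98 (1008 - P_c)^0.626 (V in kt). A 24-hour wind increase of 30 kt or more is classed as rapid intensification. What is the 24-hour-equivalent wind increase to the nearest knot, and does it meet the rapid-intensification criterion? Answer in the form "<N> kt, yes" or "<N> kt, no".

V₁: ΔP = 40, V ≈ 5.98 × 40^0.626 ≈ 60.20 kt.
V₂: ΔP = 47, V ≈ 5.98 × 47^0.626 ≈ 66.59 kt.
ΔV over 36 h = 6.39 kt → 24 h equivalent = 6.39 × 24/36 ≈ 4.26 kt.
4 kt < 30 kt ⇒ not rapid intensification.

4 kt, no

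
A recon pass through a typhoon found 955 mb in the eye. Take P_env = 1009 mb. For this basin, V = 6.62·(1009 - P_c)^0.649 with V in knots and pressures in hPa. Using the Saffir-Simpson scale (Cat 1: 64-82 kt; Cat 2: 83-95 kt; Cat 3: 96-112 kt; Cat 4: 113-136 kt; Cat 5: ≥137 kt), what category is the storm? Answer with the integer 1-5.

ΔP = 1009 − 955 = 54 mb.
V ≈ 6.62 × 54^0.649 = 6.62 × 13.31 ≈ 88 kt.
88 kt falls in the Category 2 band.

2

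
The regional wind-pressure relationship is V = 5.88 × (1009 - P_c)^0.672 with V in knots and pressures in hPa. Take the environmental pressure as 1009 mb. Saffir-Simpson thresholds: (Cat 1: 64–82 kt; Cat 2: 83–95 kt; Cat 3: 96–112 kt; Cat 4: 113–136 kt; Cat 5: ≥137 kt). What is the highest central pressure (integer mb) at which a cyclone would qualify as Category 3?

945 mb

Category 3 begins at V = 96 kt.
Required ΔP = (96/5.88)^(1/0.672) = 16.327^1.488 ≈ 63.81 mb.
P_c ≤ 1009 − 63.81 = 945.19, so the highest integer P_c is 945 mb.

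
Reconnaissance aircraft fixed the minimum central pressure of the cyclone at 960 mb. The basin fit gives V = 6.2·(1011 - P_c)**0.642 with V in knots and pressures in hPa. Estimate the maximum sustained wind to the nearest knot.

77 kt

ΔP = 1011 − 960 = 51 mb.
51^0.642 ≈ 12.481.
V ≈ 6.2 × 12.481 ≈ 77.4 kt.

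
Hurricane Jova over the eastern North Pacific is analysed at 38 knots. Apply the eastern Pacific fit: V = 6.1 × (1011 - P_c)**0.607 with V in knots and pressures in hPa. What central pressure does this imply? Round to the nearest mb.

ΔP = (V / 6.1)^(1/0.607) = (38/6.1)^1.647.
38/6.1 = 6.230; 6.230^1.647 ≈ 20.36 mb.
P_c = 1011 − 20.36 = 990.64 ≈ 991 mb.

991 mb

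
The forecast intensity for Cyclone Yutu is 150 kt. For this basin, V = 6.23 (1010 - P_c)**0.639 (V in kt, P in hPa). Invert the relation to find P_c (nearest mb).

865 mb

ΔP = (V / 6.23)^(1/0.639) = (150/6.23)^1.565.
150/6.23 = 24.077; 24.077^1.565 ≈ 145.26 mb.
P_c = 1010 − 145.26 = 864.74 ≈ 865 mb.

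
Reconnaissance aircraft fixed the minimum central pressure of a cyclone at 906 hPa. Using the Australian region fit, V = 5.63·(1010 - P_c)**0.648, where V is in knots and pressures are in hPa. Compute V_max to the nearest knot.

ΔP = 1010 − 906 = 104 hPa.
104^0.648 ≈ 20.279.
V ≈ 5.63 × 20.279 ≈ 114.2 kt.

114 kt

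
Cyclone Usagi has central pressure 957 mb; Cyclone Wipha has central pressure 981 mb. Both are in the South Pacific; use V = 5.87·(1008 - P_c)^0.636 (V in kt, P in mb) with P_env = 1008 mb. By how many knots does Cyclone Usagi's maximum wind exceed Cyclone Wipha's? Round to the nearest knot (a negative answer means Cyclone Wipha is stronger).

Cyclone Usagi: ΔP = 51; V ≈ 5.87 × 51^0.636 ≈ 71.56 kt.
Cyclone Wipha: ΔP = 27; V ≈ 5.87 × 27^0.636 ≈ 47.75 kt.
Difference ≈ 71.56 − 47.75 = 23.81 → 24 kt.

24 kt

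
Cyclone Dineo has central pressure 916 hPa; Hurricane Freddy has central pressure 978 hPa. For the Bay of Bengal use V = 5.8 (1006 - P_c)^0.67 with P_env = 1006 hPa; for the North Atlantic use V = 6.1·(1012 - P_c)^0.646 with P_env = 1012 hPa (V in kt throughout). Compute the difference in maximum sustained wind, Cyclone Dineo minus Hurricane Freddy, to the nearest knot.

Cyclone Dineo: ΔP = 90; V ≈ 5.8 × 90^0.67 ≈ 118.24 kt.
Hurricane Freddy: ΔP = 34; V ≈ 6.1 × 34^0.646 ≈ 59.52 kt.
Difference ≈ 118.24 − 59.52 = 58.72 → 59 kt.

59 kt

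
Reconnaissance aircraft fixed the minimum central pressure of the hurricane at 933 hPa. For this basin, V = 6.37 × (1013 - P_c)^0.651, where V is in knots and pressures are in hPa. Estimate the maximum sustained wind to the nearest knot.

110 kt

ΔP = 1013 − 933 = 80 hPa.
80^0.651 ≈ 17.335.
V ≈ 6.37 × 17.335 ≈ 110.4 kt.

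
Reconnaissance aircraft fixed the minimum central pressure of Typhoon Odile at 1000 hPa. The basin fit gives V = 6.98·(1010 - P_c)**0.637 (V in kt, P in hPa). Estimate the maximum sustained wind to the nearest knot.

ΔP = 1010 − 1000 = 10 hPa.
10^0.637 ≈ 4.335.
V ≈ 6.98 × 4.335 ≈ 30.3 kt.

30 kt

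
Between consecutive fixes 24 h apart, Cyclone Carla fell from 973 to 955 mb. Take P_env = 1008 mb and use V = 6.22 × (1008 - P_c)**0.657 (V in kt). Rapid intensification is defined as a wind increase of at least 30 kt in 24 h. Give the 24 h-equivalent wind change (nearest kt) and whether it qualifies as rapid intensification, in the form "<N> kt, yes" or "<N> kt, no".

20 kt, no

V₁: ΔP = 35, V ≈ 6.22 × 35^0.657 ≈ 64.30 kt.
V₂: ΔP = 53, V ≈ 6.22 × 53^0.657 ≈ 84.46 kt.
ΔV over 24 h = 20.16 kt → 24 h equivalent = 20.16 × 24/24 ≈ 20.16 kt.
20 kt < 30 kt ⇒ not rapid intensification.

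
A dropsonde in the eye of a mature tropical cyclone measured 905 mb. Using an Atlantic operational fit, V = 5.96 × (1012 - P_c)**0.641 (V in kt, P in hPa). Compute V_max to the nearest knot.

119 kt

ΔP = 1012 − 905 = 107 mb.
107^0.641 ≈ 19.991.
V ≈ 5.96 × 19.991 ≈ 119.1 kt.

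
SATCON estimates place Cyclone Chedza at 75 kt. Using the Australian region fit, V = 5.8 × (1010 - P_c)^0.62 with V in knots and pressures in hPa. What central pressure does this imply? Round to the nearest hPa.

ΔP = (V / 5.8)^(1/0.62) = (75/5.8)^1.613.
75/5.8 = 12.931; 12.931^1.613 ≈ 62.08 hPa.
P_c = 1010 − 62.08 = 947.92 ≈ 948 hPa.

948 hPa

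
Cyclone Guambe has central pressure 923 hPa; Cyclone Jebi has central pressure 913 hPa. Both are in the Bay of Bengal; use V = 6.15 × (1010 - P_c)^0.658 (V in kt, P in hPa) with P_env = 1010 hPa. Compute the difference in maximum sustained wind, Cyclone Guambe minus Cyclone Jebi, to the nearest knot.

-9 kt

Cyclone Guambe: ΔP = 87; V ≈ 6.15 × 87^0.658 ≈ 116.17 kt.
Cyclone Jebi: ΔP = 97; V ≈ 6.15 × 97^0.658 ≈ 124.79 kt.
Difference ≈ 116.17 − 124.79 = -8.62 → -9 kt.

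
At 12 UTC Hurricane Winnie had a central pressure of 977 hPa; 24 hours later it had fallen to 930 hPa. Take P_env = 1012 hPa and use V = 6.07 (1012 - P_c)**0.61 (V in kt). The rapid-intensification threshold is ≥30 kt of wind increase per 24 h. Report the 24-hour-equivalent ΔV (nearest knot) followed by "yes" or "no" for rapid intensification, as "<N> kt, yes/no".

V₁: ΔP = 35, V ≈ 6.07 × 35^0.61 ≈ 53.10 kt.
V₂: ΔP = 82, V ≈ 6.07 × 82^0.61 ≈ 89.25 kt.
ΔV over 24 h = 36.15 kt → 24 h equivalent = 36.15 × 24/24 ≈ 36.15 kt.
36 kt ≥ 30 kt ⇒ rapid intensification.

36 kt, yes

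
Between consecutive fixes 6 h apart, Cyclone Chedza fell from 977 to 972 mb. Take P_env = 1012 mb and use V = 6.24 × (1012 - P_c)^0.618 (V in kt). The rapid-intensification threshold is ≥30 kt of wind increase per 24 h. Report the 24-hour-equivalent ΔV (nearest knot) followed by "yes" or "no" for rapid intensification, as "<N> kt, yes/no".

V₁: ΔP = 35, V ≈ 6.24 × 35^0.618 ≈ 56.16 kt.
V₂: ΔP = 40, V ≈ 6.24 × 40^0.618 ≈ 60.99 kt.
ΔV over 6 h = 4.83 kt → 24 h equivalent = 4.83 × 24/6 ≈ 19.32 kt.
19 kt < 30 kt ⇒ not rapid intensification.

19 kt, no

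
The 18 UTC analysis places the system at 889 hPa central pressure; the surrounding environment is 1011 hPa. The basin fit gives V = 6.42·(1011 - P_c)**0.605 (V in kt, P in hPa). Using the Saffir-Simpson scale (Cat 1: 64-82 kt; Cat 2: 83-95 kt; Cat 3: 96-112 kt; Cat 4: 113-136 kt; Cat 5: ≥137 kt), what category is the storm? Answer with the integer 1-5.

ΔP = 1011 − 889 = 122 hPa.
V ≈ 6.42 × 122^0.605 = 6.42 × 18.29 ≈ 117 kt.
117 kt falls in the Category 4 band.

4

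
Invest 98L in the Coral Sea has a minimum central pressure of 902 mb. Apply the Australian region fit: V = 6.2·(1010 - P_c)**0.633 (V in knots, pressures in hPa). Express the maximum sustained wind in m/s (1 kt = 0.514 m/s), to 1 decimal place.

61.7 m/s

ΔP = 1010 − 902 = 108 mb.
V ≈ 6.2 × 108^0.633 = 6.2 × 19.371 ≈ 120.102 kt.
120.102 × 0.514 ≈ 61.73 m/s → 61.7 m/s.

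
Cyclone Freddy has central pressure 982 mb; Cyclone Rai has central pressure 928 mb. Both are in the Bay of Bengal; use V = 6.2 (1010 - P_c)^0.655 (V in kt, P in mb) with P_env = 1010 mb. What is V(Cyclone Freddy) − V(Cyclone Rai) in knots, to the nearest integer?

-56 kt

Cyclone Freddy: ΔP = 28; V ≈ 6.2 × 28^0.655 ≈ 54.99 kt.
Cyclone Rai: ΔP = 82; V ≈ 6.2 × 82^0.655 ≈ 111.16 kt.
Difference ≈ 54.99 − 111.16 = -56.17 → -56 kt.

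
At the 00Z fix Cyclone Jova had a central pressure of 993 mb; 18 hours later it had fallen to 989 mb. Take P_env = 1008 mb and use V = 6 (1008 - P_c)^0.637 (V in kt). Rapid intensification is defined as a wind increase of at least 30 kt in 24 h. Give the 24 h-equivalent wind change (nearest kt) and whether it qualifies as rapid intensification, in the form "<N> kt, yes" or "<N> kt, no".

7 kt, no

V₁: ΔP = 15, V ≈ 6 × 15^0.637 ≈ 33.68 kt.
V₂: ΔP = 19, V ≈ 6 × 19^0.637 ≈ 39.15 kt.
ΔV over 18 h = 5.47 kt → 24 h equivalent = 5.47 × 24/18 ≈ 7.29 kt.
7 kt < 30 kt ⇒ not rapid intensification.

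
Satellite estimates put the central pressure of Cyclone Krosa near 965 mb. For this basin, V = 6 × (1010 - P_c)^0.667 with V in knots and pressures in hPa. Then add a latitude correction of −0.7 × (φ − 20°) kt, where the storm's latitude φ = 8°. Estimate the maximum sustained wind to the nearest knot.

ΔP = 1010 − 965 = 45 mb.
45^0.667 ≈ 12.668.
V ≈ 6 × 12.668 ≈ 76.0 kt.
Latitude correction: −0.7 × (8 − 20) = 8.4 kt.
Corrected V ≈ 84.4 kt → 84 kt.

84 kt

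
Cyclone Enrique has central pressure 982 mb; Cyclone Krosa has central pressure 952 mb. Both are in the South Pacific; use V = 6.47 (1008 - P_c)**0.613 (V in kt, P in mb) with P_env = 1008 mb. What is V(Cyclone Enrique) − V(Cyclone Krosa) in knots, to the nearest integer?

Cyclone Enrique: ΔP = 26; V ≈ 6.47 × 26^0.613 ≈ 47.67 kt.
Cyclone Krosa: ΔP = 56; V ≈ 6.47 × 56^0.613 ≈ 76.30 kt.
Difference ≈ 47.67 − 76.30 = -28.63 → -29 kt.

-29 kt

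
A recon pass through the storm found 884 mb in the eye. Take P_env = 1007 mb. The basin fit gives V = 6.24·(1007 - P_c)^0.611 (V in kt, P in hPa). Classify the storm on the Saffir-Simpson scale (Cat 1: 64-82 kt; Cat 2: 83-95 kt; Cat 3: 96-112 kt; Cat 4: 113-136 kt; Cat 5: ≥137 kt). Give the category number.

4

ΔP = 1007 − 884 = 123 mb.
V ≈ 6.24 × 123^0.611 = 6.24 × 18.92 ≈ 118 kt.
118 kt falls in the Category 4 band.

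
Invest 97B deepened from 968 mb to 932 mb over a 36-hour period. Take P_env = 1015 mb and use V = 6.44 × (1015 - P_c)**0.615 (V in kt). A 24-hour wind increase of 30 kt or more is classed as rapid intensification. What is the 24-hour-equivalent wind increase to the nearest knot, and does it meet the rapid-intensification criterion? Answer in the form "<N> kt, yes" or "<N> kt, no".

19 kt, no

V₁: ΔP = 47, V ≈ 6.44 × 47^0.615 ≈ 68.74 kt.
V₂: ΔP = 83, V ≈ 6.44 × 83^0.615 ≈ 97.53 kt.
ΔV over 36 h = 28.79 kt → 24 h equivalent = 28.79 × 24/36 ≈ 19.19 kt.
19 kt < 30 kt ⇒ not rapid intensification.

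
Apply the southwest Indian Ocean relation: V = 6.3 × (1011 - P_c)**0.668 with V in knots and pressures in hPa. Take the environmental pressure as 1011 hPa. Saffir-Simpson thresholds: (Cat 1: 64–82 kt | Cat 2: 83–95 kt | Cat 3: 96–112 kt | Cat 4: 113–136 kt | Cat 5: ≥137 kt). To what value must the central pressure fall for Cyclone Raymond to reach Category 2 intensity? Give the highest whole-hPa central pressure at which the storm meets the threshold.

Category 2 begins at V = 83 kt.
Required ΔP = (83/6.3)^(1/0.668) = 13.175^1.497 ≈ 47.45 hPa.
P_c ≤ 1011 − 47.45 = 963.55, so the highest integer P_c is 963 hPa.

963 hPa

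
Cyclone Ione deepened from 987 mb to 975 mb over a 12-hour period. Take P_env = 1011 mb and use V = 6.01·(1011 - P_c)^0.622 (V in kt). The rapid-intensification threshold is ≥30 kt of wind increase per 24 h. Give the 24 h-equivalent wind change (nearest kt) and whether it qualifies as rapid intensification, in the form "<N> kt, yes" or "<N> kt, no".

V₁: ΔP = 24, V ≈ 6.01 × 24^0.622 ≈ 43.39 kt.
V₂: ΔP = 36, V ≈ 6.01 × 36^0.622 ≈ 55.83 kt.
ΔV over 12 h = 12.44 kt → 24 h equivalent = 12.44 × 24/12 ≈ 24.88 kt.
25 kt < 30 kt ⇒ not rapid intensification.

25 kt, no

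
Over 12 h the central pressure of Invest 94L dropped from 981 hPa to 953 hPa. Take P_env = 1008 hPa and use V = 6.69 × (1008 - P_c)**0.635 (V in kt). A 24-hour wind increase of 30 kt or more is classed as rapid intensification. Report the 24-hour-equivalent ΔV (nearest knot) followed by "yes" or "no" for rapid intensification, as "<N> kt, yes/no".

62 kt, yes

V₁: ΔP = 27, V ≈ 6.69 × 27^0.635 ≈ 54.24 kt.
V₂: ΔP = 55, V ≈ 6.69 × 55^0.635 ≈ 85.22 kt.
ΔV over 12 h = 30.98 kt → 24 h equivalent = 30.98 × 24/12 ≈ 61.96 kt.
62 kt ≥ 30 kt ⇒ rapid intensification.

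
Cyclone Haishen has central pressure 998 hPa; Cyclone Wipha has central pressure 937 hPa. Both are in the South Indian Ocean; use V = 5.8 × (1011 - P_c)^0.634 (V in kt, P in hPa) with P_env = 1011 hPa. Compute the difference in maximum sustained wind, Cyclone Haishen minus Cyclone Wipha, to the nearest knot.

Cyclone Haishen: ΔP = 13; V ≈ 5.8 × 13^0.634 ≈ 29.49 kt.
Cyclone Wipha: ΔP = 74; V ≈ 5.8 × 74^0.634 ≈ 88.82 kt.
Difference ≈ 29.49 − 88.82 = -59.33 → -59 kt.

-59 kt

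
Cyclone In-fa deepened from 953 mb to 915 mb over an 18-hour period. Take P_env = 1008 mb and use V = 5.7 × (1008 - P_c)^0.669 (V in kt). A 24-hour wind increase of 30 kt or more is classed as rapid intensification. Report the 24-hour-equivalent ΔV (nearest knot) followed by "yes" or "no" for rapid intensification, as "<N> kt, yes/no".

V₁: ΔP = 55, V ≈ 5.7 × 55^0.669 ≈ 83.21 kt.
V₂: ΔP = 93, V ≈ 5.7 × 93^0.669 ≈ 118.25 kt.
ΔV over 18 h = 35.04 kt → 24 h equivalent = 35.04 × 24/18 ≈ 46.72 kt.
47 kt ≥ 30 kt ⇒ rapid intensification.

47 kt, yes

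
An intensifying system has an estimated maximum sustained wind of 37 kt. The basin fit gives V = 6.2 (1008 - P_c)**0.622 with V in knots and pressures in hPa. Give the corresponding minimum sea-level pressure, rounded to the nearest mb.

ΔP = (V / 6.2)^(1/0.622) = (37/6.2)^1.608.
37/6.2 = 5.968; 5.968^1.608 ≈ 17.67 mb.
P_c = 1008 − 17.67 = 990.33 ≈ 990 mb.

990 mb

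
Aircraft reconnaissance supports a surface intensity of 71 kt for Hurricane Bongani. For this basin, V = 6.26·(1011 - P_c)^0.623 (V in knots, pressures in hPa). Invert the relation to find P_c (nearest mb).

962 mb

ΔP = (V / 6.26)^(1/0.623) = (71/6.26)^1.605.
71/6.26 = 11.342; 11.342^1.605 ≈ 49.31 mb.
P_c = 1011 − 49.31 = 961.69 ≈ 962 mb.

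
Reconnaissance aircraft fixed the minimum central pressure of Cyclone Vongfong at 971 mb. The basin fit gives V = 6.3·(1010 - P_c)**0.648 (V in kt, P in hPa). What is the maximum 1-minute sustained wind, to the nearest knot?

68 kt

ΔP = 1010 − 971 = 39 mb.
39^0.648 ≈ 10.740.
V ≈ 6.3 × 10.740 ≈ 67.7 kt.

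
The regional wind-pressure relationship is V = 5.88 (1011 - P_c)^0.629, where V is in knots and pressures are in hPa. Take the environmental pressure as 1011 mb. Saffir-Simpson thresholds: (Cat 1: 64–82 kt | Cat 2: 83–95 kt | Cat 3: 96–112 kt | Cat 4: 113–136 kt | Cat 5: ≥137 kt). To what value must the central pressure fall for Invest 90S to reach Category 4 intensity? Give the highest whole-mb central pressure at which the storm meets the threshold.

Category 4 begins at V = 113 kt.
Required ΔP = (113/5.88)^(1/0.629) = 19.218^1.590 ≈ 109.87 mb.
P_c ≤ 1011 − 109.87 = 901.13, so the highest integer P_c is 901 mb.

901 mb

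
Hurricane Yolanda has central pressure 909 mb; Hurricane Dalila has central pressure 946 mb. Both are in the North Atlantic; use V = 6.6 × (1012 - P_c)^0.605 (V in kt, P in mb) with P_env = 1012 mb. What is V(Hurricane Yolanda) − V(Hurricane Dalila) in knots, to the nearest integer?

Hurricane Yolanda: ΔP = 103; V ≈ 6.6 × 103^0.605 ≈ 108.97 kt.
Hurricane Dalila: ΔP = 66; V ≈ 6.6 × 66^0.605 ≈ 83.25 kt.
Difference ≈ 108.97 − 83.25 = 25.72 → 26 kt.

26 kt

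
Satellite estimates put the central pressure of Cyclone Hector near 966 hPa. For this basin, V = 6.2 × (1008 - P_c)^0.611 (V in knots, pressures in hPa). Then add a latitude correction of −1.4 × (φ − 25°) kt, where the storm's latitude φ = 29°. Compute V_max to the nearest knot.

55 kt

ΔP = 1008 − 966 = 42 hPa.
42^0.611 ≈ 9.813.
V ≈ 6.2 × 9.813 ≈ 60.8 kt.
Latitude correction: −1.4 × (29 − 25) = -5.6 kt.
Corrected V ≈ 55.2 kt → 55 kt.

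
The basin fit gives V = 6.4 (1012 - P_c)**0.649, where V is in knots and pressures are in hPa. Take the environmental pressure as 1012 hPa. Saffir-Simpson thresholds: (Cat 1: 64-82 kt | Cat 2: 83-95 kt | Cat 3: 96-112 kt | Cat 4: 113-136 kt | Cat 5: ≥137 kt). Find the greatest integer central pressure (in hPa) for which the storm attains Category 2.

960 hPa

Category 2 begins at V = 83 kt.
Required ΔP = (83/6.4)^(1/0.649) = 12.969^1.541 ≈ 51.85 hPa.
P_c ≤ 1012 − 51.85 = 960.15, so the highest integer P_c is 960 hPa.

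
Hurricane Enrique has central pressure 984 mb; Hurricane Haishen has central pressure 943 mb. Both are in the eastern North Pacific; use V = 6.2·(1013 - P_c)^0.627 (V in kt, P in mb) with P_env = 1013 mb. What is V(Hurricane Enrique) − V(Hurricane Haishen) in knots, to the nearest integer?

Hurricane Enrique: ΔP = 29; V ≈ 6.2 × 29^0.627 ≈ 51.21 kt.
Hurricane Haishen: ΔP = 70; V ≈ 6.2 × 70^0.627 ≈ 88.98 kt.
Difference ≈ 51.21 − 88.98 = -37.77 → -38 kt.

-38 kt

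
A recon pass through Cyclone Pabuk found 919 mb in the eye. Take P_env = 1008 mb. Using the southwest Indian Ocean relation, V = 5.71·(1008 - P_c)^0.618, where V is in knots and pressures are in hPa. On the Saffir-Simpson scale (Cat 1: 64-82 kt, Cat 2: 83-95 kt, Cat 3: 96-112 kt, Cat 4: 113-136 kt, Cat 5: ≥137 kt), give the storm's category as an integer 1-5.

ΔP = 1008 − 919 = 89 mb.
V ≈ 5.71 × 89^0.618 = 5.71 × 16.02 ≈ 91 kt.
91 kt falls in the Category 2 band.

2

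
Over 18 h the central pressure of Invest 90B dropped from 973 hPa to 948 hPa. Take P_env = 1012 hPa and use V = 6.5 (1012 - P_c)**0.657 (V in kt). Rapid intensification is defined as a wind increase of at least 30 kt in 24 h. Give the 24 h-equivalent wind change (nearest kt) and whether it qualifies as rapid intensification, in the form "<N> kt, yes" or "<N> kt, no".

37 kt, yes

V₁: ΔP = 39, V ≈ 6.5 × 39^0.657 ≈ 72.15 kt.
V₂: ΔP = 64, V ≈ 6.5 × 64^0.657 ≈ 99.90 kt.
ΔV over 18 h = 27.75 kt → 24 h equivalent = 27.75 × 24/18 ≈ 37.00 kt.
37 kt ≥ 30 kt ⇒ rapid intensification.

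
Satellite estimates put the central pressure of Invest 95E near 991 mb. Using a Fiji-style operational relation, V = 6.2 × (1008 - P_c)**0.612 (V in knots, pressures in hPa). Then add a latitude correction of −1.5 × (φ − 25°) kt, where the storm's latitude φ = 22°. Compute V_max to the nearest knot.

ΔP = 1008 − 991 = 17 mb.
17^0.612 ≈ 5.663.
V ≈ 6.2 × 5.663 ≈ 35.1 kt.
Latitude correction: −1.5 × (22 − 25) = 4.5 kt.
Corrected V ≈ 39.6 kt → 40 kt.

40 kt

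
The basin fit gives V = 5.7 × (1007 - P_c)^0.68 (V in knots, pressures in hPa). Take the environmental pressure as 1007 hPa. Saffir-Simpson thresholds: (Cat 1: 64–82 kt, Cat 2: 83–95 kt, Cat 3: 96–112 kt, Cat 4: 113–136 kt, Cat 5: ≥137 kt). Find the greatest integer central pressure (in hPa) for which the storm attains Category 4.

926 hPa

Category 4 begins at V = 113 kt.
Required ΔP = (113/5.7)^(1/0.68) = 19.825^1.471 ≈ 80.84 hPa.
P_c ≤ 1007 − 80.84 = 926.16, so the highest integer P_c is 926 hPa.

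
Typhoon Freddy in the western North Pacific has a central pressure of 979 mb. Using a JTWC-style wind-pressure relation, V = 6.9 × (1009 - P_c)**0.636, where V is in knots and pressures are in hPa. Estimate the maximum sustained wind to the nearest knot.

60 kt

ΔP = 1009 − 979 = 30 mb.
30^0.636 ≈ 8.699.
V ≈ 6.9 × 8.699 ≈ 60.0 kt.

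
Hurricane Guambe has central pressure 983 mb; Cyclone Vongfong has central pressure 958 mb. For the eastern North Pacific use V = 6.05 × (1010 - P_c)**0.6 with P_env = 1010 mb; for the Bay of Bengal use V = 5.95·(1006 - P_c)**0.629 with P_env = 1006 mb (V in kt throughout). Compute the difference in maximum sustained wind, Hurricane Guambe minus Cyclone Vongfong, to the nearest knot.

Hurricane Guambe: ΔP = 27; V ≈ 6.05 × 27^0.6 ≈ 43.71 kt.
Cyclone Vongfong: ΔP = 48; V ≈ 5.95 × 48^0.629 ≈ 67.92 kt.
Difference ≈ 43.71 − 67.92 = -24.21 → -24 kt.

-24 kt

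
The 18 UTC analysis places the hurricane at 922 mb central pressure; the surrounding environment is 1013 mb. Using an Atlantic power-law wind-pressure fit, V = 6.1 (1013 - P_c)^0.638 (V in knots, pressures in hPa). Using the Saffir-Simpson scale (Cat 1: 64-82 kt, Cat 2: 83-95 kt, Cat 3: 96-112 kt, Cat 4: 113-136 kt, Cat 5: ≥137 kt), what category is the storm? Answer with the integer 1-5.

3

ΔP = 1013 − 922 = 91 mb.
V ≈ 6.1 × 91^0.638 = 6.1 × 17.78 ≈ 108 kt.
108 kt falls in the Category 3 band.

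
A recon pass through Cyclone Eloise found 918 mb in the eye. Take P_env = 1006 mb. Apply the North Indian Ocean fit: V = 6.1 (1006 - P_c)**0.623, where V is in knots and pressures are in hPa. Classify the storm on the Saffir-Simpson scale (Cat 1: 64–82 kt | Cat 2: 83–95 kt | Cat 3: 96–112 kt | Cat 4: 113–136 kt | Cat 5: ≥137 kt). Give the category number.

3

ΔP = 1006 − 918 = 88 mb.
V ≈ 6.1 × 88^0.623 = 6.1 × 16.27 ≈ 99 kt.
99 kt falls in the Category 3 band.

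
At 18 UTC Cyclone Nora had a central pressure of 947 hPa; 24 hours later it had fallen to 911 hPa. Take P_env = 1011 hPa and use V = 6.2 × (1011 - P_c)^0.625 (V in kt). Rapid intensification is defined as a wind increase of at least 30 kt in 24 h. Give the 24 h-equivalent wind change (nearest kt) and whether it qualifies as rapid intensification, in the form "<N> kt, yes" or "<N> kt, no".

V₁: ΔP = 64, V ≈ 6.2 × 64^0.625 ≈ 83.42 kt.
V₂: ΔP = 100, V ≈ 6.2 × 100^0.625 ≈ 110.25 kt.
ΔV over 24 h = 26.83 kt → 24 h equivalent = 26.83 × 24/24 ≈ 26.83 kt.
27 kt < 30 kt ⇒ not rapid intensification.

27 kt, no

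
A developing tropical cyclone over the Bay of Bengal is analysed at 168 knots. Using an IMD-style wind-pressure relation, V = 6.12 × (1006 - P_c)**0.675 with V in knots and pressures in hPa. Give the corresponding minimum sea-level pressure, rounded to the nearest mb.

871 mb

ΔP = (V / 6.12)^(1/0.675) = (168/6.12)^1.481.
168/6.12 = 27.451; 27.451^1.481 ≈ 135.27 mb.
P_c = 1006 − 135.27 = 870.73 ≈ 871 mb.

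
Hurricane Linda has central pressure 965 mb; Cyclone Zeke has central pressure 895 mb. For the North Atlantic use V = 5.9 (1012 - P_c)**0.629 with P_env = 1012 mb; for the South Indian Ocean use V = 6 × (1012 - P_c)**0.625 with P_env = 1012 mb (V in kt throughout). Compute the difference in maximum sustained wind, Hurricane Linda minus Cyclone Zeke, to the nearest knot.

-51 kt

Hurricane Linda: ΔP = 47; V ≈ 5.9 × 47^0.629 ≈ 66.47 kt.
Cyclone Zeke: ΔP = 117; V ≈ 6 × 117^0.625 ≈ 117.70 kt.
Difference ≈ 66.47 − 117.70 = -51.23 → -51 kt.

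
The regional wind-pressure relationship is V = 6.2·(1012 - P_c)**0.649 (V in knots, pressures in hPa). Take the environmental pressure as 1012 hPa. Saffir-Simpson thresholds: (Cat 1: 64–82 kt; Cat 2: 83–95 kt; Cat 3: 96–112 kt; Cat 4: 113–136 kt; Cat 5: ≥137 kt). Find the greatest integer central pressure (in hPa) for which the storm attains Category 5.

Category 5 begins at V = 137 kt.
Required ΔP = (137/6.2)^(1/0.649) = 22.097^1.541 ≈ 117.87 hPa.
P_c ≤ 1012 − 117.87 = 894.13, so the highest integer P_c is 894 hPa.

894 hPa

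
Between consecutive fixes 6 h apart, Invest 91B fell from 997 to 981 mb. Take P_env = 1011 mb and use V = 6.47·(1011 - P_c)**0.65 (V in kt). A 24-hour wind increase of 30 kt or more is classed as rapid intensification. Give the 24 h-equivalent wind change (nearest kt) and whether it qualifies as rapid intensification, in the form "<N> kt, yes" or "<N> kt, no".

V₁: ΔP = 14, V ≈ 6.47 × 14^0.65 ≈ 35.97 kt.
V₂: ΔP = 30, V ≈ 6.47 × 30^0.65 ≈ 59.02 kt.
ΔV over 6 h = 23.05 kt → 24 h equivalent = 23.05 × 24/6 ≈ 92.20 kt.
92 kt ≥ 30 kt ⇒ rapid intensification.

92 kt, yes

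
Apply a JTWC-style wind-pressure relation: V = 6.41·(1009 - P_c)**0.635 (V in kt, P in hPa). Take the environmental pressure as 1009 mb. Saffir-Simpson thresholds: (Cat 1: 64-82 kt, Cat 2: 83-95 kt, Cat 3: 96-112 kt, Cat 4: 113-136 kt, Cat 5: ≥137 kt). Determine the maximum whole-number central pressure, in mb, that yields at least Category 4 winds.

917 mb

Category 4 begins at V = 113 kt.
Required ΔP = (113/6.41)^(1/0.635) = 17.629^1.575 ≈ 91.74 mb.
P_c ≤ 1009 − 91.74 = 917.26, so the highest integer P_c is 917 mb.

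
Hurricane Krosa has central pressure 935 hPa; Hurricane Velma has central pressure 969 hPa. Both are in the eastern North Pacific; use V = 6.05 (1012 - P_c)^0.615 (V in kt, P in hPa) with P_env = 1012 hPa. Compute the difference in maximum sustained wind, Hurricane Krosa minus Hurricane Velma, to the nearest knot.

26 kt

Hurricane Krosa: ΔP = 77; V ≈ 6.05 × 77^0.615 ≈ 87.49 kt.
Hurricane Velma: ΔP = 43; V ≈ 6.05 × 43^0.615 ≈ 61.14 kt.
Difference ≈ 87.49 − 61.14 = 26.35 → 26 kt.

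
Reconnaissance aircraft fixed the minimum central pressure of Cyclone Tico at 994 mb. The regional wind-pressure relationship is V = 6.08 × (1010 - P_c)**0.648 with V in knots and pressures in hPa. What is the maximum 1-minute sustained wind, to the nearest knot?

ΔP = 1010 − 994 = 16 mb.
16^0.648 ≈ 6.029.
V ≈ 6.08 × 6.029 ≈ 36.7 kt.

37 kt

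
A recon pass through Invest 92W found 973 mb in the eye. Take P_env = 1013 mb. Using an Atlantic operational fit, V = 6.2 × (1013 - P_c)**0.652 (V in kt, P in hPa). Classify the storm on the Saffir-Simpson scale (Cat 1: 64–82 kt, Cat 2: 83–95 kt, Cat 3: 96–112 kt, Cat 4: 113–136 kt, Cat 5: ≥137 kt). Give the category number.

1

ΔP = 1013 − 973 = 40 mb.
V ≈ 6.2 × 40^0.652 = 6.2 × 11.08 ≈ 69 kt.
69 kt falls in the Category 1 band.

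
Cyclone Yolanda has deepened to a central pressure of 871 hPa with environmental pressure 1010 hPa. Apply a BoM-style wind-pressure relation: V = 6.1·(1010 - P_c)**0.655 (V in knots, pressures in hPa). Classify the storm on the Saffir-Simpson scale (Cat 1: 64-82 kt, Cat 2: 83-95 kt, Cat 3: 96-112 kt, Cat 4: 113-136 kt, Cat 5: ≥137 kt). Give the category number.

5

ΔP = 1010 − 871 = 139 hPa.
V ≈ 6.1 × 139^0.655 = 6.1 × 25.33 ≈ 155 kt.
155 kt falls in the Category 5 band.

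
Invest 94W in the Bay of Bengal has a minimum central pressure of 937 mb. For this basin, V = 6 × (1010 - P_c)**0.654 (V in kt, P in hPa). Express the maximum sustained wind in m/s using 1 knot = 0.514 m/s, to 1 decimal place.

ΔP = 1010 − 937 = 73 mb.
V ≈ 6 × 73^0.654 = 6 × 16.543 ≈ 99.258 kt.
99.258 × 0.514 ≈ 51.02 m/s → 51.0 m/s.

51.0 m/s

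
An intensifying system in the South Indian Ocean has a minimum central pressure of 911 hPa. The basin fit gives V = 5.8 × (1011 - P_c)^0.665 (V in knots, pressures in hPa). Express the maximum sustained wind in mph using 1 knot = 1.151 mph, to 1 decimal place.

142.7 mph

ΔP = 1011 − 911 = 100 hPa.
V ≈ 5.8 × 100^0.665 = 5.8 × 21.380 ≈ 124.002 kt.
124.002 × 1.151 ≈ 142.73 mph → 142.7 mph.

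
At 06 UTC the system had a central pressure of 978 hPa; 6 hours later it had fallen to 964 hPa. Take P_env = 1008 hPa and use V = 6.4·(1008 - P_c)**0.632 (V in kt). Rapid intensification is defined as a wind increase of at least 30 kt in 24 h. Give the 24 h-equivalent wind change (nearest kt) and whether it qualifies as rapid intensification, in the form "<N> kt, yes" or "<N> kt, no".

V₁: ΔP = 30, V ≈ 6.4 × 30^0.632 ≈ 54.92 kt.
V₂: ΔP = 44, V ≈ 6.4 × 44^0.632 ≈ 69.96 kt.
ΔV over 6 h = 15.04 kt → 24 h equivalent = 15.04 × 24/6 ≈ 60.16 kt.
60 kt ≥ 30 kt ⇒ rapid intensification.

60 kt, yes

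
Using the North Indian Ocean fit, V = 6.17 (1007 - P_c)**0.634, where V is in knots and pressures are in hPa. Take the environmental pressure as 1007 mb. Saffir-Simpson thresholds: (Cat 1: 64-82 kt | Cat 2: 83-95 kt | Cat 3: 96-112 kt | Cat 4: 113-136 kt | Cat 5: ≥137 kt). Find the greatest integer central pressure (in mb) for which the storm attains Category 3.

Category 3 begins at V = 96 kt.
Required ΔP = (96/6.17)^(1/0.634) = 15.559^1.577 ≈ 75.88 mb.
P_c ≤ 1007 − 75.88 = 931.12, so the highest integer P_c is 931 mb.

931 mb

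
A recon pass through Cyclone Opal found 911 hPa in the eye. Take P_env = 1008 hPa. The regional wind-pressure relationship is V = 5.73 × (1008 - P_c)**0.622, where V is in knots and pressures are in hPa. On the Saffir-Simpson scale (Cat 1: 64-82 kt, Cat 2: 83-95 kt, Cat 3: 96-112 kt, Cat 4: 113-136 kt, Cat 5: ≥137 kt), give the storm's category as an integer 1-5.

ΔP = 1008 − 911 = 97 hPa.
V ≈ 5.73 × 97^0.622 = 5.73 × 17.21 ≈ 99 kt.
99 kt falls in the Category 3 band.

3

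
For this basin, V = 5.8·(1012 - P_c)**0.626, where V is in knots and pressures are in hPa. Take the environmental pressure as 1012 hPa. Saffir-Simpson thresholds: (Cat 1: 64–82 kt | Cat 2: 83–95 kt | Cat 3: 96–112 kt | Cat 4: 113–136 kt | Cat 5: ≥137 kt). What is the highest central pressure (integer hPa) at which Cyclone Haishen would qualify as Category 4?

Category 4 begins at V = 113 kt.
Required ΔP = (113/5.8)^(1/0.626) = 19.483^1.597 ≈ 114.85 hPa.
P_c ≤ 1012 − 114.85 = 897.15, so the highest integer P_c is 897 hPa.

897 hPa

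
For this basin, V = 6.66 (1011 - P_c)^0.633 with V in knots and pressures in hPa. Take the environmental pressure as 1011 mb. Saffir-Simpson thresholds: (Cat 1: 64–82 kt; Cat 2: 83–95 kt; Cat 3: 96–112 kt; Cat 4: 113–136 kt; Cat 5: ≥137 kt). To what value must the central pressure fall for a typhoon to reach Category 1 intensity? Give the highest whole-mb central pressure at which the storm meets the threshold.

975 mb

Category 1 begins at V = 64 kt.
Required ΔP = (64/6.66)^(1/0.633) = 9.610^1.580 ≈ 35.68 mb.
P_c ≤ 1011 − 35.68 = 975.32, so the highest integer P_c is 975 mb.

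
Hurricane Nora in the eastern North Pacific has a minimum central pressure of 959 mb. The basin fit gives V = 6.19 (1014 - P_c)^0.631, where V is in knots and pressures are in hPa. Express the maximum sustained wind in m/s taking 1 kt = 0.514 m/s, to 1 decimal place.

ΔP = 1014 − 959 = 55 mb.
V ≈ 6.19 × 55^0.631 = 6.19 × 12.536 ≈ 77.600 kt.
77.600 × 0.514 ≈ 39.89 m/s → 39.9 m/s.

39.9 m/s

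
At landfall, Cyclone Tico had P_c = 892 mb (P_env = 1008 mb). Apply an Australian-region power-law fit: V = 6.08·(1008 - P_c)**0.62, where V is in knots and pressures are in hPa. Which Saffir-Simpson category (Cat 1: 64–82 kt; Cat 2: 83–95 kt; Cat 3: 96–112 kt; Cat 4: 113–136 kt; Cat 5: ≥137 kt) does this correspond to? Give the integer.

ΔP = 1008 − 892 = 116 mb.
V ≈ 6.08 × 116^0.62 = 6.08 × 19.05 ≈ 116 kt.
116 kt falls in the Category 4 band.

4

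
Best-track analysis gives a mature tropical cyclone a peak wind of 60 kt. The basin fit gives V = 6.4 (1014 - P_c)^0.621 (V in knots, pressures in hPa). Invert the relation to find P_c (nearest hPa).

ΔP = (V / 6.4)^(1/0.621) = (60/6.4)^1.610.
60/6.4 = 9.375; 9.375^1.610 ≈ 36.74 hPa.
P_c = 1014 − 36.74 = 977.26 ≈ 977 hPa.

977 hPa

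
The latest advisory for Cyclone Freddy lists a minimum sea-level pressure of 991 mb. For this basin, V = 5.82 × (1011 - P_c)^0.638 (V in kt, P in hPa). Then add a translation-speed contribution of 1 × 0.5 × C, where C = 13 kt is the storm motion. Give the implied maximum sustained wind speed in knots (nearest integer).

ΔP = 1011 − 991 = 20 mb.
20^0.638 ≈ 6.762.
V ≈ 5.82 × 6.762 ≈ 39.4 kt.
Translation term: 1 × 0.5 × 13 = 6.5 kt.
Corrected V ≈ 45.9 kt → 46 kt.

46 kt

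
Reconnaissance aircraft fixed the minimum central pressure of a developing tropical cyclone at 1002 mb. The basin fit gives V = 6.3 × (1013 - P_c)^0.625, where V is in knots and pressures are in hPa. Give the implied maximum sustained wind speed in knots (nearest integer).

ΔP = 1013 − 1002 = 11 mb.
11^0.625 ≈ 4.476.
V ≈ 6.3 × 4.476 ≈ 28.2 kt.

28 kt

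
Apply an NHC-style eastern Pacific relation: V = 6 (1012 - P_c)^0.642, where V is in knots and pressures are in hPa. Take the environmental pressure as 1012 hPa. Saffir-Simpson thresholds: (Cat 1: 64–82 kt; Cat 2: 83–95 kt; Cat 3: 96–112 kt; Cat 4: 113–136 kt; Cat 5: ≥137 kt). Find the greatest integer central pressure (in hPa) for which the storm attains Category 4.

Category 4 begins at V = 113 kt.
Required ΔP = (113/6)^(1/0.642) = 18.833^1.558 ≈ 96.80 hPa.
P_c ≤ 1012 − 96.80 = 915.20, so the highest integer P_c is 915 hPa.

915 hPa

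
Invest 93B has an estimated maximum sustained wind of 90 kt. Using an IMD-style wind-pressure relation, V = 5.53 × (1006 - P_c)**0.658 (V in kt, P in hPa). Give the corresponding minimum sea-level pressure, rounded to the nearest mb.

ΔP = (V / 5.53)^(1/0.658) = (90/5.53)^1.520.
90/5.53 = 16.275; 16.275^1.520 ≈ 69.38 mb.
P_c = 1006 − 69.38 = 936.62 ≈ 937 mb.

937 mb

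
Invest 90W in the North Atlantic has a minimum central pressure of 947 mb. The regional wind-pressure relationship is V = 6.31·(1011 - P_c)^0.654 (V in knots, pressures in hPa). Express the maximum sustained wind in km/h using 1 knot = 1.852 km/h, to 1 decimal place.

ΔP = 1011 − 947 = 64 mb.
V ≈ 6.31 × 64^0.654 = 6.31 × 15.179 ≈ 95.779 kt.
95.779 × 1.852 ≈ 177.38 km/h → 177.4 km/h.

177.4 km/h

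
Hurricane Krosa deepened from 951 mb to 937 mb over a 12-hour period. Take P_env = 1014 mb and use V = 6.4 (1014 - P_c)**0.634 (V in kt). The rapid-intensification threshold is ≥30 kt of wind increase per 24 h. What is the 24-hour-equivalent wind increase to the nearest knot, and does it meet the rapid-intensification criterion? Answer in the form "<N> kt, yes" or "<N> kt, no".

V₁: ΔP = 63, V ≈ 6.4 × 63^0.634 ≈ 88.50 kt.
V₂: ΔP = 77, V ≈ 6.4 × 77^0.634 ≈ 100.51 kt.
ΔV over 12 h = 12.01 kt → 24 h equivalent = 12.01 × 24/12 ≈ 24.02 kt.
24 kt < 30 kt ⇒ not rapid intensification.

24 kt, no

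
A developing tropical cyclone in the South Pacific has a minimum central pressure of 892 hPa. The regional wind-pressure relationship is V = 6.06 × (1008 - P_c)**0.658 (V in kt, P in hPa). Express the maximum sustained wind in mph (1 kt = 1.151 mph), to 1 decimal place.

ΔP = 1008 − 892 = 116 hPa.
V ≈ 6.06 × 116^0.658 = 6.06 × 22.825 ≈ 138.320 kt.
138.320 × 1.151 ≈ 159.21 mph → 159.2 mph.

159.2 mph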